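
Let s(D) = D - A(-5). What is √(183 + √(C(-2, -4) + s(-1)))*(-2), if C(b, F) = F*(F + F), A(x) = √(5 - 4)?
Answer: -2*√(183 + √30) ≈ -27.457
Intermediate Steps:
A(x) = 1 (A(x) = √1 = 1)
C(b, F) = 2*F² (C(b, F) = F*(2*F) = 2*F²)
s(D) = -1 + D (s(D) = D - 1*1 = D - 1 = -1 + D)
√(183 + √(C(-2, -4) + s(-1)))*(-2) = √(183 + √(2*(-4)² + (-1 - 1)))*(-2) = √(183 + √(2*16 - 2))*(-2) = √(183 + √(32 - 2))*(-2) = √(183 + √30)*(-2) = -2*√(183 + √30)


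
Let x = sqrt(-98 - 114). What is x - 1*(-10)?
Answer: 10 + 2*I*sqrt(53) ≈ 10.0 + 14.56*I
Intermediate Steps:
x = 2*I*sqrt(53) (x = sqrt(-212) = 2*I*sqrt(53) ≈ 14.56*I)
x - 1*(-10) = 2*I*sqrt(53) - 1*(-10) = 2*I*sqrt(53) + 10 = 10 + 2*I*sqrt(53)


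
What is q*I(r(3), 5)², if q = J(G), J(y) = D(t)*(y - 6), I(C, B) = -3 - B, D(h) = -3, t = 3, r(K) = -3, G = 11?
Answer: -960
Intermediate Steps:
J(y) = 18 - 3*y (J(y) = -3*(y - 6) = -3*(-6 + y) = 18 - 3*y)
q = -15 (q = 18 - 3*11 = 18 - 33 = -15)
q*I(r(3), 5)² = -15*(-3 - 1*5)² = -15*(-3 - 5)² = -15*(-8)² = -15*64 = -960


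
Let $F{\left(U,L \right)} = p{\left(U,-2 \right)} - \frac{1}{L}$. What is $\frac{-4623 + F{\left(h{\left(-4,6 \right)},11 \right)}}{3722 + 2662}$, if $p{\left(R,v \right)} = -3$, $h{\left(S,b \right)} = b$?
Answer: $- \frac{50887}{70224} \approx -0.72464$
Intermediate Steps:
$F{\left(U,L \right)} = -3 - \frac{1}{L}$
$\frac{-4623 + F{\left(h{\left(-4,6 \right)},11 \right)}}{3722 + 2662} = \frac{-4623 - \frac{34}{11}}{3722 + 2662} = \frac{-4623 - \frac{34}{11}}{6384} = \left(-4623 - \frac{34}{11}\right) \frac{1}{6384} = \left(- \frac{50887}{11}\right) \frac{1}{6384} = - \frac{50887}{70224}$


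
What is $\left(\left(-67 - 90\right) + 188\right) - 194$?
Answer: $-163$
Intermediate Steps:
$\left(\left(-67 - 90\right) + 188\right) - 194 = \left(-157 + 188\right) - 194 = 31 - 194 = -163$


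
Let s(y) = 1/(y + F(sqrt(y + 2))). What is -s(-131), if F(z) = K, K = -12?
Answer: 1/143 ≈ 0.0069930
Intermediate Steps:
F(z) = -12
s(y) = 1/(-12 + y) (s(y) = 1/(y - 12) = 1/(-12 + y))
-s(-131) = -1/(-12 - 131) = -1/(-143) = -1*(-1/143) = 1/143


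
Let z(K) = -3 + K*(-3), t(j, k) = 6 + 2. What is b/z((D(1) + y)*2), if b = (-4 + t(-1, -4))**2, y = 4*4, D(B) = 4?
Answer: -16/123 ≈ -0.13008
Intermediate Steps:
t(j, k) = 8
y = 16
z(K) = -3 - 3*K
b = 16 (b = (-4 + 8)**2 = 4**2 = 16)
b/z((D(1) + y)*2) = 16/(-3 - 3*(4 + 16)*2) = 16/(-3 - 60*2) = 16/(-3 - 3*40) = 16/(-3 - 120) = 16/(-123) = 16*(-1/123) = -16/123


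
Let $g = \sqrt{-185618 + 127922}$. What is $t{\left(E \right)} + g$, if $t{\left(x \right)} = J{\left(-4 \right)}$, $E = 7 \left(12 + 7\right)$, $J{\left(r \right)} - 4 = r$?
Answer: $4 i \sqrt{3606} \approx 240.2 i$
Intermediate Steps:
$J{\left(r \right)} = 4 + r$
$g = 4 i \sqrt{3606}$ ($g = \sqrt{-57696} = 4 i \sqrt{3606} \approx 240.2 i$)
$E = 133$ ($E = 7 \cdot 19 = 133$)
$t{\left(x \right)} = 0$ ($t{\left(x \right)} = 4 - 4 = 0$)
$t{\left(E \right)} + g = 0 + 4 i \sqrt{3606} = 4 i \sqrt{3606}$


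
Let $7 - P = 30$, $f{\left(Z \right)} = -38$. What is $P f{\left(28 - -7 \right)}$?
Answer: $874$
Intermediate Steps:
$P = -23$ ($P = 7 - 30 = -23$)
$P f{\left(28 - -7 \right)} = \left(-23\right) \left(-38\right) = 874$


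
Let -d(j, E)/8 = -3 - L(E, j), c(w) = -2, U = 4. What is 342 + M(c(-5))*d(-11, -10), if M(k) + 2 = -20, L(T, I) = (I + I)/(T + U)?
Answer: -2494/3 ≈ -831.33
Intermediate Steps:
L(T, I) = 2*I/(4 + T) (L(T, I) = (I + I)/(T + 4) = (2*I)/(4 + T) = 2*I/(4 + T))
M(k) = -22 (M(k) = -2 - 20 = -22)
d(j, E) = 24 + 16*j/(4 + E) (d(j, E) = -8*(-3 - 2*j/(4 + E)) = 24 + 16*j/(4 + E))
342 + M(c(-5))*d(-11, -10) = 342 - 176*(12 + 2*(-11) + 3*(-10))/(4 - 10) = 342 - 176*(12 - 22 - 30)/(-6) = 342 - 176*(-1)*(-40)/6 = 342 - 22*160/3 = 342 - 3520/3 = -2494/3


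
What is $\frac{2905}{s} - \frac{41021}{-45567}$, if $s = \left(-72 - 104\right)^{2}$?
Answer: $\frac{1403038631}{1411483392} \approx 0.99402$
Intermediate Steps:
$s = 30976$ ($s = \left(-176\right)^{2} = 30976$)
$\frac{2905}{s} - \frac{41021}{-45567} = \frac{2905}{30976} - \frac{41021}{-45567} = 2905 \cdot \frac{1}{30976} - - \frac{41021}{45567} = \frac{2905}{30976} + \frac{41021}{45567} = \frac{1403038631}{1411483392}$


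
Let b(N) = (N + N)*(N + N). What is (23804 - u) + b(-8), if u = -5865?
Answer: 29925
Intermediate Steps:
b(N) = 4*N² (b(N) = (2*N)*(2*N) = 4*N²)
(23804 - u) + b(-8) = (23804 - 1*(-5865)) + 4*(-8)² = (23804 + 5865) + 4*64 = 29669 + 256 = 29925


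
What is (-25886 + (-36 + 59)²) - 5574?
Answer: -30931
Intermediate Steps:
(-25886 + (-36 + 59)²) - 5574 = (-25886 + 23²) - 5574 = (-25886 + 529) - 5574 = -25357 - 5574 = -30931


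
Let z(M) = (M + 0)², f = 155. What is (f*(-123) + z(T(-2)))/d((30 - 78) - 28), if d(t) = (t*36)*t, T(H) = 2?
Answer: -19061/207936 ≈ -0.091668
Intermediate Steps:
z(M) = M²
d(t) = 36*t² (d(t) = (36*t)*t = 36*t²)
(f*(-123) + z(T(-2)))/d((30 - 78) - 28) = (155*(-123) + 2²)/((36*((30 - 78) - 28)²)) = (-19065 + 4)/((36*(-48 - 28)²)) = -19061/(36*(-76)²) = -19061/(36*5776) = -19061/207936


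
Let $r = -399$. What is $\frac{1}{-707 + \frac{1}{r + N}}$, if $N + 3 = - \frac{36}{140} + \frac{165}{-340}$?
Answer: $- \frac{958527}{677680969} \approx -0.0014144$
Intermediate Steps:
$N = - \frac{8907}{2380}$ ($N = -3 + \left(- \frac{36}{140} + \frac{165}{-340}\right) = -3 + \left(\left(-36\right) \frac{1}{140} + 165 \left(- \frac{1}{340}\right)\right) = -3 - \frac{1767}{2380} = - \frac{8907}{2380} \approx -3.7424$)
$\frac{1}{-707 + \frac{1}{r + N}} = \frac{1}{-707 + \frac{1}{-399 - \frac{8907}{2380}}} = \frac{1}{-707 + \frac{1}{- \frac{958527}{2380}}} = \frac{1}{-707 - \frac{2380}{958527}} = \frac{1}{- \frac{677680969}{958527}} = - \frac{958527}{677680969}$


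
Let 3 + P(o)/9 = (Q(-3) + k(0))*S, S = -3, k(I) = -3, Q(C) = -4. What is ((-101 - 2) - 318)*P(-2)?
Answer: -68202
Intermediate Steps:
P(o) = 162 (P(o) = -27 + 9*((-4 - 3)*(-3)) = -27 + 9*(-7*(-3)) = -27 + 9*21 = -27 + 189 = 162)
((-101 - 2) - 318)*P(-2) = ((-101 - 2) - 318)*162 = (-103 - 318)*162 = -421*162 = -68202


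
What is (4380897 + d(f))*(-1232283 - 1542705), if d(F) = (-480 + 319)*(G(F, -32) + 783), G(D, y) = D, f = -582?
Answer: -12067135217568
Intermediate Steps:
d(F) = -126063 - 161*F (d(F) = (-480 + 319)*(F + 783) = -161*(783 + F) = -126063 - 161*F)
(4380897 + d(f))*(-1232283 - 1542705) = (4380897 + (-126063 - 161*(-582)))*(-1232283 - 1542705) = (4380897 + (-126063 + 93702))*(-2774988) = (4380897 - 32361)*(-2774988) = 4348536*(-2774988) = -12067135217568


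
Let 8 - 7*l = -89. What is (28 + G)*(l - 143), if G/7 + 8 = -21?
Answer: 22600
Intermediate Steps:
G = -203 (G = -56 + 7*(-21) = -56 - 147 = -203)
l = 97/7 (l = 8/7 - ⅐*(-89) = 8/7 + 89/7 = 97/7 ≈ 13.857)
(28 + G)*(l - 143) = (28 - 203)*(97/7 - 143) = -175*(-904/7) = 22600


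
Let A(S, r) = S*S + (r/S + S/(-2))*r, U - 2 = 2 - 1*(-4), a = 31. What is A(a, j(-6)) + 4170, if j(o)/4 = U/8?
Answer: 157155/31 ≈ 5069.5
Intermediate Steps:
U = 8 (U = 2 + (2 - 1*(-4)) = 2 + (2 + 4) = 2 + 6 = 8)
j(o) = 4 (j(o) = 4*(8/8) = 4*(8*(⅛)) = 4*1 = 4)
A(S, r) = S² + r*(-S/2 + r/S) (A(S, r) = S² + (r/S + S*(-½))*r = S² + (r/S - S/2)*r = S² + (-S/2 + r/S)*r = S² + r*(-S/2 + r/S))
A(a, j(-6)) + 4170 = (31² + 4²/31 - ½*31*4) + 4170 = (961 + (1/31)*16 - 62) + 4170 = (961 + 16/31 - 62) + 4170 = 27885/31 + 4170 = 157155/31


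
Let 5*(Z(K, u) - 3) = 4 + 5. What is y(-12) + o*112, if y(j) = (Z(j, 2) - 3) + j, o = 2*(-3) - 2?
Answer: -4531/5 ≈ -906.20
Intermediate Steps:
Z(K, u) = 24/5 (Z(K, u) = 3 + (4 + 5)/5 = 3 + (⅕)*9 = 3 + 9/5 = 24/5)
o = -8 (o = -6 - 2 = -8)
y(j) = 9/5 + j (y(j) = (24/5 - 3) + j = 9/5 + j)
y(-12) + o*112 = (9/5 - 12) - 8*112 = -51/5 - 896 = -4531/5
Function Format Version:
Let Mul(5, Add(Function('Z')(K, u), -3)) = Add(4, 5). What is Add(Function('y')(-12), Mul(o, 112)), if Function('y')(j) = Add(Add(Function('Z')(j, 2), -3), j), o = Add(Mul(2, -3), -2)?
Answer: Rational(-4531, 5) ≈ -906.20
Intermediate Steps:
Function('Z')(K, u) = Rational(24, 5) (Function('Z')(K, u) = Add(3, Mul(Rational(1, 5), Add(4, 5))) = Add(3, Mul(Rational(1, 5), 9)) = Add(3, Rational(9, 5)) = Rational(24, 5))
o = -8 (o = Add(-6, -2) = -8)
Function('y')(j) = Add(Rational(9, 5), j) (Function('y')(j) = Add(Add(Rational(24, 5), -3), j) = Add(Rational(9, 5), j))
Add(Function('y')(-12), Mul(o, 112)) = Add(Add(Rational(9, 5), -12), Mul(-8, 112)) = Add(Rational(-51, 5), -896) = Rational(-4531, 5)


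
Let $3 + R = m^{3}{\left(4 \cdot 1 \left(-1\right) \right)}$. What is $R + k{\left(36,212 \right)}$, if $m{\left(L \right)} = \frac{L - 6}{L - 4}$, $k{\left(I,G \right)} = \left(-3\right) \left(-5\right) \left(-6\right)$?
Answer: $- \frac{5827}{64} \approx -91.047$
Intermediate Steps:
$k{\left(I,G \right)} = -90$ ($k{\left(I,G \right)} = 15 \left(-6\right) = -90$)
$m{\left(L \right)} = \frac{-6 + L}{-4 + L}$
$R = - \frac{67}{64}$ ($R = -3 + \left(\frac{-6 + 4 \cdot 1 \left(-1\right)}{-4 + 4 \cdot 1 \left(-1\right)}\right)^{3} = -3 + \left(\frac{-6 + 4 \left(-1\right)}{-4 + 4 \left(-1\right)}\right)^{3} = -3 + \left(\frac{-6 - 4}{-4 - 4}\right)^{3} = -3 + \left(\frac{1}{-8} \left(-10\right)\right)^{3} = -3 + \left(\left(- \frac{1}{8}\right) \left(-10\right)\right)^{3} = -3 + \left(\frac{5}{4}\right)^{3} = -3 + \frac{125}{64} = - \frac{67}{64} \approx -1.0469$)
$R + k{\left(36,212 \right)} = - \frac{67}{64} - 90 = - \frac{5827}{64}$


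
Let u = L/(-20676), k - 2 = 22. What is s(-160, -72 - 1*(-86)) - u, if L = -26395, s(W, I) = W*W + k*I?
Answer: 536226341/20676 ≈ 25935.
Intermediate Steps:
k = 24 (k = 2 + 22 = 24)
s(W, I) = W² + 24*I (s(W, I) = W*W + 24*I = W² + 24*I)
u = 26395/20676 (u = -26395/(-20676) = -26395*(-1/20676) = 26395/20676 ≈ 1.2766)
s(-160, -72 - 1*(-86)) - u = ((-160)² + 24*(-72 - 1*(-86))) - 1*26395/20676 = (25600 + 24*(-72 + 86)) - 26395/20676 = (25600 + 24*14) - 26395/20676 = (25600 + 336) - 26395/20676 = 25936 - 26395/20676 = 536226341/20676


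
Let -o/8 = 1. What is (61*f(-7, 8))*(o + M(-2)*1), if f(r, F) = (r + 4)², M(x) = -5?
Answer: -7137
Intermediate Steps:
o = -8 (o = -8*1 = -8)
f(r, F) = (4 + r)²
(61*f(-7, 8))*(o + M(-2)*1) = (61*(4 - 7)²)*(-8 - 5*1) = (61*(-3)²)*(-8 - 5) = (61*9)*(-13) = 549*(-13) = -7137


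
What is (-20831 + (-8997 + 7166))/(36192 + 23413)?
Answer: -22662/59605 ≈ -0.38020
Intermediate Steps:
(-20831 + (-8997 + 7166))/(36192 + 23413) = (-20831 - 1831)/59605 = -22662*1/59605 = -22662/59605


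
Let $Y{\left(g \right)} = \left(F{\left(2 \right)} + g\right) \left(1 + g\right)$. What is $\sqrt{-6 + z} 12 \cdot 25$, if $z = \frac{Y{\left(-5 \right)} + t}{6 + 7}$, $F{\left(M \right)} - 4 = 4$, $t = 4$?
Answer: $\frac{300 i \sqrt{1118}}{13} \approx 771.61 i$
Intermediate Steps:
$F{\left(M \right)} = 8$ ($F{\left(M \right)} = 4 + 4 = 8$)
$Y{\left(g \right)} = \left(1 + g\right) \left(8 + g\right)$ ($Y{\left(g \right)} = \left(8 + g\right) \left(1 + g\right) = \left(1 + g\right) \left(8 + g\right)$)
$z = - \frac{8}{13}$ ($z = \frac{\left(8 + \left(-5\right)^{2} + 9 \left(-5\right)\right) + 4}{6 + 7} = \frac{\left(8 + 25 - 45\right) + 4}{13} = \left(-12 + 4\right) \frac{1}{13} = \left(-8\right) \frac{1}{13} = - \frac{8}{13} \approx -0.61539$)
$\sqrt{-6 + z} 12 \cdot 25 = \sqrt{-6 - \frac{8}{13}} \cdot 12 \cdot 25 = \sqrt{- \frac{86}{13}} \cdot 12 \cdot 25 = \frac{i \sqrt{1118}}{13} \cdot 12 \cdot 25 = \frac{12 i \sqrt{1118}}{13} \cdot 25 = \frac{300 i \sqrt{1118}}{13}$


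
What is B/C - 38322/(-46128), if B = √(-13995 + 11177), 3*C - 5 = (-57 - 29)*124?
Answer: 6387/7688 - I*√2818/3553 ≈ 0.83078 - 0.014941*I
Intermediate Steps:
C = -3553 (C = 5/3 + ((-57 - 29)*124)/3 = 5/3 + (-86*124)/3 = 5/3 + (⅓)*(-10664) = 5/3 - 10664/3 = -3553)
B = I*√2818 (B = √(-2818) = I*√2818 ≈ 53.085*I)
B/C - 38322/(-46128) = (I*√2818)/(-3553) - 38322/(-46128) = (I*√2818)*(-1/3553) - 38322*(-1/46128) = -I*√2818/3553 + 6387/7688 = 6387/7688 - I*√2818/3553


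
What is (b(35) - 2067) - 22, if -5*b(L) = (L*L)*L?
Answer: -10664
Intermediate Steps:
b(L) = -L**3/5 (b(L) = -L*L*L/5 = -L**2*L/5 = -L**3/5)
(b(35) - 2067) - 22 = (-1/5*35**3 - 2067) - 22 = (-1/5*42875 - 2067) - 22 = (-8575 - 2067) - 22 = -10642 - 22 = -10664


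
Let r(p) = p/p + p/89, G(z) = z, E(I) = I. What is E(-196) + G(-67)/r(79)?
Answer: -38891/168 ≈ -231.49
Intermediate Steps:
r(p) = 1 + p/89 (r(p) = 1 + p*(1/89) = 1 + p/89)
E(-196) + G(-67)/r(79) = -196 - 67/(1 + (1/89)*79) = -196 - 67/(1 + 79/89) = -196 - 67/168/89 = -196 - 67*89/168 = -196 - 5963/168 = -38891/168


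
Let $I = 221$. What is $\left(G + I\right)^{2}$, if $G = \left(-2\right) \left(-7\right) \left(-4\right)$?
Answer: $27225$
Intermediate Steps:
$G = -56$ ($G = 14 \left(-4\right) = -56$)
$\left(G + I\right)^{2} = \left(-56 + 221\right)^{2} = 165^{2} = 27225$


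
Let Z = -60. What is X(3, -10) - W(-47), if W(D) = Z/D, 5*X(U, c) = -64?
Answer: -3308/235 ≈ -14.077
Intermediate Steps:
X(U, c) = -64/5 (X(U, c) = (1/5)*(-64) = -64/5)
W(D) = -60/D
X(3, -10) - W(-47) = -64/5 - (-60)/(-47) = -64/5 - (-60)*(-1)/47 = -64/5 - 1*60/47 = -64/5 - 60/47 = -3308/235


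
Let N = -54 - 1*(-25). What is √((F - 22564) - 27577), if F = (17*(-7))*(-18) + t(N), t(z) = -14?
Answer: 19*I*√133 ≈ 219.12*I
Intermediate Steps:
N = -29 (N = -54 + 25 = -29)
F = 2128 (F = (17*(-7))*(-18) - 14 = -119*(-18) - 14 = 2142 - 14 = 2128)
√((F - 22564) - 27577) = √((2128 - 22564) - 27577) = √(-20436 - 27577) = √(-48013) = 19*I*√133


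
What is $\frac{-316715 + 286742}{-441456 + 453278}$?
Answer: $- \frac{29973}{11822} \approx -2.5354$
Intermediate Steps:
$\frac{-316715 + 286742}{-441456 + 453278} = - \frac{29973}{11822}$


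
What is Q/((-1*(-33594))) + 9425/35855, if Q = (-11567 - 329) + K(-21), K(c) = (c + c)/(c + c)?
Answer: -7324785/80300858 ≈ -0.091217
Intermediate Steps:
K(c) = 1 (K(c) = (2*c)/((2*c)) = (2*c)*(1/(2*c)) = 1)
Q = -11895 (Q = (-11567 - 329) + 1 = -11896 + 1 = -11895)
Q/((-1*(-33594))) + 9425/35855 = -11895/((-1*(-33594))) + 9425/35855 = -11895/33594 + 9425*(1/35855) = -11895*1/33594 + 1885/7171 = -3965/11198 + 1885/7171 = -7324785/80300858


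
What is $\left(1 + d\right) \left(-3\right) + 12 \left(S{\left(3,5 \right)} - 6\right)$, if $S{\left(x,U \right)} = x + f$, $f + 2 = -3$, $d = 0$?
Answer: $-99$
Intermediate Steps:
$f = -5$ ($f = -2 - 3 = -5$)
$S{\left(x,U \right)} = -5 + x$ ($S{\left(x,U \right)} = x - 5 = -5 + x$)
$\left(1 + d\right) \left(-3\right) + 12 \left(S{\left(3,5 \right)} - 6\right) = \left(1 + 0\right) \left(-3\right) + 12 \left(\left(-5 + 3\right) - 6\right) = 1 \left(-3\right) + 12 \left(-2 - 6\right) = -3 + 12 \left(-8\right) = -3 - 96 = -99$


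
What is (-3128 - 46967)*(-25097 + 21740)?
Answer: 168168915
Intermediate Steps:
(-3128 - 46967)*(-25097 + 21740) = -50095*(-3357) = 168168915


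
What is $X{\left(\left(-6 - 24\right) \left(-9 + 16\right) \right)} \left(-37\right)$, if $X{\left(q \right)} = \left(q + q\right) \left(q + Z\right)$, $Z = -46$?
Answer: $-3978240$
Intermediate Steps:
$X{\left(q \right)} = 2 q \left(-46 + q\right)$ ($X{\left(q \right)} = \left(q + q\right) \left(q - 46\right) = 2 q \left(-46 + q\right)$)
$X{\left(\left(-6 - 24\right) \left(-9 + 16\right) \right)} \left(-37\right) = 2 \left(-6 - 24\right) \left(-9 + 16\right) \left(-46 + \left(-6 - 24\right) \left(-9 + 16\right)\right) \left(-37\right) = 2 \left(\left(-30\right) 7\right) \left(-46 - 210\right) \left(-37\right) = 2 \left(-210\right) \left(-46 - 210\right) \left(-37\right) = 2 \left(-210\right) \left(-256\right) \left(-37\right) = 107520 \left(-37\right) = -3978240$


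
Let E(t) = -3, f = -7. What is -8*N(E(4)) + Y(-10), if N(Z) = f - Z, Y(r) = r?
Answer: 22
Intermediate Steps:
N(Z) = -7 - Z
-8*N(E(4)) + Y(-10) = -8*(-7 - 1*(-3)) - 10 = -8*(-7 + 3) - 10 = -8*(-4) - 10 = 32 - 10 = 22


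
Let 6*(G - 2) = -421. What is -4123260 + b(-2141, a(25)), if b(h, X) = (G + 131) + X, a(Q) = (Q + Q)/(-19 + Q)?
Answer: -24739133/6 ≈ -4.1232e+6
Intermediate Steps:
G = -409/6 (G = 2 + (⅙)*(-421) = 2 - 421/6 = -409/6 ≈ -68.167)
a(Q) = 2*Q/(-19 + Q) (a(Q) = (2*Q)/(-19 + Q) = 2*Q/(-19 + Q))
b(h, X) = 377/6 + X (b(h, X) = (-409/6 + 131) + X = 377/6 + X)
-4123260 + b(-2141, a(25)) = -4123260 + (377/6 + 2*25/(-19 + 25)) = -4123260 + (377/6 + 2*25/6) = -4123260 + (377/6 + 2*25*(⅙)) = -4123260 + (377/6 + 25/3) = -4123260 + 427/6 = -24739133/6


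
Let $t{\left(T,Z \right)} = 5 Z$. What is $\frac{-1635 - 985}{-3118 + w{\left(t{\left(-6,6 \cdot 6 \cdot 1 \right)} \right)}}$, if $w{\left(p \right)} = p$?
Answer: $\frac{1310}{1469} \approx 0.89176$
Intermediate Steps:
$\frac{-1635 - 985}{-3118 + w{\left(t{\left(-6,6 \cdot 6 \cdot 1 \right)} \right)}} = \frac{-1635 - 985}{-3118 + 5 \cdot 6 \cdot 6 \cdot 1} = - \frac{2620}{-3118 + 5 \cdot 36 \cdot 1} = - \frac{2620}{-3118 + 5 \cdot 36} = - \frac{2620}{-3118 + 180} = - \frac{2620}{-2938} = \left(-2620\right) \left(- \frac{1}{2938}\right) = \frac{1310}{1469}$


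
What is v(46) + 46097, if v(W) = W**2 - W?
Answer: 48167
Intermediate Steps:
v(46) + 46097 = 46*(-1 + 46) + 46097 = 46*45 + 46097 = 2070 + 46097 = 48167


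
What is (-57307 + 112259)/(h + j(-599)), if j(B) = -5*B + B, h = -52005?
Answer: -54952/49609 ≈ -1.1077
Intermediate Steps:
j(B) = -4*B
(-57307 + 112259)/(h + j(-599)) = (-57307 + 112259)/(-52005 - 4*(-599)) = 54952/(-52005 + 2396) = 54952/(-49609) = 54952*(-1/49609) = -54952/49609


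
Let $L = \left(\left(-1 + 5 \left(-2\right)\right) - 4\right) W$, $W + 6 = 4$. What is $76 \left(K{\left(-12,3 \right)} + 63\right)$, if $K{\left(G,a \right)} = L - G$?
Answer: $7980$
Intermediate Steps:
$W = -2$ ($W = -6 + 4 = -2$)
$L = 30$ ($L = \left(\left(-1 + 5 \left(-2\right)\right) - 4\right) \left(-2\right) = \left(\left(-1 - 10\right) - 4\right) \left(-2\right) = \left(-11 - 4\right) \left(-2\right) = \left(-15\right) \left(-2\right) = 30$)
$K{\left(G,a \right)} = 30 - G$
$76 \left(K{\left(-12,3 \right)} + 63\right) = 76 \left(\left(30 - -12\right) + 63\right) = 76 \left(\left(30 + 12\right) + 63\right) = 76 \left(42 + 63\right) = 76 \cdot 105 = 7980$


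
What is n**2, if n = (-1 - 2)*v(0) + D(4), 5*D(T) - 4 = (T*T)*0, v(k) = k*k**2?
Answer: 16/25 ≈ 0.64000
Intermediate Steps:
v(k) = k**3
D(T) = 4/5 (D(T) = 4/5 + ((T*T)*0)/5 = 4/5 + (T**2*0)/5 = 4/5 + (1/5)*0 = 4/5 + 0 = 4/5)
n = 4/5 (n = (-1 - 2)*0**3 + 4/5 = -3*0 + 4/5 = 0 + 4/5 = 4/5 ≈ 0.80000)
n**2 = (4/5)**2 = 16/25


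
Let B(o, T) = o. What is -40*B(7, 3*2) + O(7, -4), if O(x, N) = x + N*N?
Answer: -257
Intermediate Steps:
O(x, N) = x + N²
-40*B(7, 3*2) + O(7, -4) = -40*7 + (7 + (-4)²) = -280 + (7 + 16) = -280 + 23 = -257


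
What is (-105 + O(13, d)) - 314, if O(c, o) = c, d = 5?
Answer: -406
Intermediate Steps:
(-105 + O(13, d)) - 314 = (-105 + 13) - 314 = -92 - 314 = -406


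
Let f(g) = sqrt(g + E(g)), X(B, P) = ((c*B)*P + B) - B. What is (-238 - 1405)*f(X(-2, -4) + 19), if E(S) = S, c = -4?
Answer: -1643*I*sqrt(26) ≈ -8377.7*I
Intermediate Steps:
X(B, P) = -4*B*P (X(B, P) = ((-4*B)*P + B) - B = (-4*B*P + B) - B = (B - 4*B*P) - B = -4*B*P)
f(g) = sqrt(2)*sqrt(g) (f(g) = sqrt(g + g) = sqrt(2*g) = sqrt(2)*sqrt(g))
(-238 - 1405)*f(X(-2, -4) + 19) = (-238 - 1405)*(sqrt(2)*sqrt(-4*(-2)*(-4) + 19)) = -1643*sqrt(2)*sqrt(-32 + 19) = -1643*sqrt(2)*sqrt(-13) = -1643*sqrt(2)*I*sqrt(13) = -1643*I*sqrt(26)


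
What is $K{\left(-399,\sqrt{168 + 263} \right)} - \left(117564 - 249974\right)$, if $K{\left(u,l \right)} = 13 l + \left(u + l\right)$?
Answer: $132011 + 14 \sqrt{431} \approx 1.323 \cdot 10^{5}$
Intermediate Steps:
$K{\left(u,l \right)} = u + 14 l$ ($K{\left(u,l \right)} = 13 l + \left(l + u\right) = u + 14 l$)
$K{\left(-399,\sqrt{168 + 263} \right)} - \left(117564 - 249974\right) = \left(-399 + 14 \sqrt{168 + 263}\right) - \left(117564 - 249974\right) = \left(-399 + 14 \sqrt{431}\right) - \left(117564 - 249974\right) = \left(-399 + 14 \sqrt{431}\right) - -132410 = \left(-399 + 14 \sqrt{431}\right) + 132410 = 132011 + 14 \sqrt{431}$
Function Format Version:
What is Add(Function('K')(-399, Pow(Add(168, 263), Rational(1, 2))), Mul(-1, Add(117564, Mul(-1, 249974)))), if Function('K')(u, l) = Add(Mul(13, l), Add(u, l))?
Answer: Add(132011, Mul(14, Pow(431, Rational(1, 2)))) ≈ 1.3230e+5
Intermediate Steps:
Function('K')(u, l) = Add(u, Mul(14, l)) (Function('K')(u, l) = Add(Mul(13, l), Add(l, u)) = Add(u, Mul(14, l)))
Add(Function('K')(-399, Pow(Add(168, 263), Rational(1, 2))), Mul(-1, Add(117564, Mul(-1, 249974)))) = Add(Add(-399, Mul(14, Pow(Add(168, 263), Rational(1, 2)))), Mul(-1, Add(117564, Mul(-1, 249974)))) = Add(Add(-399, Mul(14, Pow(431, Rational(1, 2)))), Mul(-1, Add(117564, -249974))) = Add(Add(-399, Mul(14, Pow(431, Rational(1, 2)))), Mul(-1, -132410)) = Add(Add(-399, Mul(14, Pow(431, Rational(1, 2)))), 132410) = Add(132011, Mul(14, Pow(431, Rational(1, 2))))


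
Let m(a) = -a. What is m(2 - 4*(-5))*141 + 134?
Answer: -2968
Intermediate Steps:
m(2 - 4*(-5))*141 + 134 = -(2 - 4*(-5))*141 + 134 = -(2 + 20)*141 + 134 = -1*22*141 + 134 = -22*141 + 134 = -3102 + 134 = -2968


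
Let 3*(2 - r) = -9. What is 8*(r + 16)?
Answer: 168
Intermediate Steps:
r = 5 (r = 2 - ⅓*(-9) = 2 + 3 = 5)
8*(r + 16) = 8*(5 + 16) = 8*21 = 168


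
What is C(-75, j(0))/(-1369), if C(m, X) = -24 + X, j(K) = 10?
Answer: 14/1369 ≈ 0.010226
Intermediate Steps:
C(-75, j(0))/(-1369) = (-24 + 10)/(-1369) = -14*(-1/1369) = 14/1369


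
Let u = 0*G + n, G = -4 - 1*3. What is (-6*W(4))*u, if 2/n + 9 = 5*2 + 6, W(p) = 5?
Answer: -60/7 ≈ -8.5714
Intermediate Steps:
n = 2/7 (n = 2/(-9 + (5*2 + 6)) = 2/(-9 + (10 + 6)) = 2/(-9 + 16) = 2/7 ≈ 0.28571)
G = -7 (G = -4 - 3 = -7)
u = 2/7 (u = 0*(-7) + 2/7 = 0 + 2/7 = 2/7 ≈ 0.28571)
(-6*W(4))*u = -6*5*(2/7) = -30*2/7 = -60/7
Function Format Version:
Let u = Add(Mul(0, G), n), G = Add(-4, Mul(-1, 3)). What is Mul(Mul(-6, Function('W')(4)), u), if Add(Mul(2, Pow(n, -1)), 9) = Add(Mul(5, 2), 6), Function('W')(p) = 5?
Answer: Rational(-60, 7) ≈ -8.5714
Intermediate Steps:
n = Rational(2, 7) (n = Mul(2, Pow(Add(-9, Add(Mul(5, 2), 6)), -1)) = Mul(2, Pow(Add(-9, Add(10, 6)), -1)) = Mul(2, Pow(Add(-9, 16), -1)) = Mul(2, Pow(7, -1)) = Mul(2, Rational(1, 7)) = Rational(2, 7) ≈ 0.28571)
G = -7 (G = Add(-4, -3) = -7)
u = Rational(2, 7) (u = Add(Mul(0, -7), Rational(2, 7)) = Add(0, Rational(2, 7)) = Rational(2, 7) ≈ 0.28571)
Mul(Mul(-6, Function('W')(4)), u) = Mul(Mul(-6, 5), Rational(2, 7)) = Mul(-30, Rational(2, 7)) = Rational(-60, 7)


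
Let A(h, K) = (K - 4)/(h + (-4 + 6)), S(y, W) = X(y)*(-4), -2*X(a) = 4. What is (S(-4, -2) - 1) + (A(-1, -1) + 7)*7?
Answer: 21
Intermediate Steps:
X(a) = -2 (X(a) = -½*4 = -2)
S(y, W) = 8 (S(y, W) = -2*(-4) = 8)
A(h, K) = (-4 + K)/(2 + h) (A(h, K) = (-4 + K)/(h + 2) = (-4 + K)/(2 + h))
(S(-4, -2) - 1) + (A(-1, -1) + 7)*7 = (8 - 1) + ((-4 - 1)/(2 - 1) + 7)*7 = 7 + (-5/1 + 7)*7 = 7 + (1*(-5) + 7)*7 = 7 + (-5 + 7)*7 = 7 + 2*7 = 7 + 14 = 21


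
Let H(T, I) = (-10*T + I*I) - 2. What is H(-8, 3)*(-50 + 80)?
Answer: 2610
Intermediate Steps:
H(T, I) = -2 + I**2 - 10*T (H(T, I) = (-10*T + I**2) - 2 = (I**2 - 10*T) - 2 = -2 + I**2 - 10*T)
H(-8, 3)*(-50 + 80) = (-2 + 3**2 - 10*(-8))*(-50 + 80) = (-2 + 9 + 80)*30 = 87*30 = 2610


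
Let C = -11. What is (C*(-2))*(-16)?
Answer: -352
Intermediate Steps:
(C*(-2))*(-16) = -11*(-2)*(-16) = 22*(-16) = -352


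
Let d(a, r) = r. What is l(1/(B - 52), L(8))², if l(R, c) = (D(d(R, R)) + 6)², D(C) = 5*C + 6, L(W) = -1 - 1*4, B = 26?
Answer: 8882874001/456976 ≈ 19438.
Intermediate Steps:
L(W) = -5 (L(W) = -1 - 4 = -5)
D(C) = 6 + 5*C
l(R, c) = (12 + 5*R)² (l(R, c) = ((6 + 5*R) + 6)² = (12 + 5*R)²)
l(1/(B - 52), L(8))² = ((12 + 5/(26 - 52))²)² = ((12 + 5/(-26))²)² = ((12 + 5*(-1/26))²)² = ((12 - 5/26)²)² = ((307/26)²)² = (94249/676)² = 8882874001/456976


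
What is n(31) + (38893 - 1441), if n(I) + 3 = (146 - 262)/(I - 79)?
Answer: 449417/12 ≈ 37451.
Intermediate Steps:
n(I) = -3 - 116/(-79 + I) (n(I) = -3 + (146 - 262)/(I - 79) = -3 - 116/(-79 + I))
n(31) + (38893 - 1441) = (121 - 3*31)/(-79 + 31) + (38893 - 1441) = (121 - 93)/(-48) + 37452 = -1/48*28 + 37452 = -7/12 + 37452 = 449417/12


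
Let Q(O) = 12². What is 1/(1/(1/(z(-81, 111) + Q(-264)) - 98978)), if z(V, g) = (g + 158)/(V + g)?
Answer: -454210012/4589 ≈ -98978.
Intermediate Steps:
Q(O) = 144
z(V, g) = (158 + g)/(V + g)
1/(1/(1/(z(-81, 111) + Q(-264)) - 98978)) = 1/(1/(1/((158 + 111)/(-81 + 111) + 144) - 98978)) = 1/(1/(1/(269/30 + 144) - 98978)) = 1/(1/(1/(4589/30) - 98978)) = 1/(1/(30/4589 - 98978)) = 1/(1/(-454210012/4589)) = 1/(-4589/454210012) = -454210012/4589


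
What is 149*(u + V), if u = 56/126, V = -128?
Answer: -171052/9 ≈ -19006.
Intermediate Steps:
u = 4/9 (u = 56*(1/126) = 4/9 ≈ 0.44444)
149*(u + V) = 149*(4/9 - 128) = 149*(-1148/9) = -171052/9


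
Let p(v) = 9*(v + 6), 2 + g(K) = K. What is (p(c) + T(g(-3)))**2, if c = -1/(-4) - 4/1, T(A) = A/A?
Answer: 7225/16 ≈ 451.56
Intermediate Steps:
g(K) = -2 + K
T(A) = 1
c = -15/4 (c = -1*(-1/4) - 4*1 = 1/4 - 4 = -15/4 ≈ -3.7500)
p(v) = 54 + 9*v (p(v) = 9*(6 + v) = 54 + 9*v)
(p(c) + T(g(-3)))**2 = ((54 + 9*(-15/4)) + 1)**2 = ((54 - 135/4) + 1)**2 = (81/4 + 1)**2 = (85/4)**2 = 7225/16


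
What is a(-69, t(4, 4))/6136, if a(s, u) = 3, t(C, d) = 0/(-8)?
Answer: 3/6136 ≈ 0.00048892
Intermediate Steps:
t(C, d) = 0 (t(C, d) = 0*(-⅛) = 0)
a(-69, t(4, 4))/6136 = 3/6136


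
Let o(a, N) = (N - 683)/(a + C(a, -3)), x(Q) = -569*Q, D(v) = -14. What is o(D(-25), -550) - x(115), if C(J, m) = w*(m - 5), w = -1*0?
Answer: 917323/14 ≈ 65523.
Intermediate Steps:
w = 0
C(J, m) = 0 (C(J, m) = 0*(m - 5) = 0*(-5 + m) = 0)
o(a, N) = (-683 + N)/a (o(a, N) = (N - 683)/(a + 0) = (-683 + N)/a)
o(D(-25), -550) - x(115) = (-683 - 550)/(-14) - (-569)*115 = -1/14*(-1233) - 1*(-65435) = 1233/14 + 65435 = 917323/14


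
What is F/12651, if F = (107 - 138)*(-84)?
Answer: 868/4217 ≈ 0.20583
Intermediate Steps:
F = 2604 (F = -31*(-84) = 2604)
F/12651 = 2604/12651 = 2604*(1/12651) = 868/4217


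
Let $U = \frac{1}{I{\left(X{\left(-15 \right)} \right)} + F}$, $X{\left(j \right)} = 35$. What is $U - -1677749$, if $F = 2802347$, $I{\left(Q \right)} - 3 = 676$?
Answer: $\frac{4702774068475}{2803026} \approx 1.6777 \cdot 10^{6}$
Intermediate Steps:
$I{\left(Q \right)} = 679$ ($I{\left(Q \right)} = 3 + 676 = 679$)
$U = \frac{1}{2803026}$ ($U = \frac{1}{679 + 2802347} = \frac{1}{2803026} \approx 3.5676 \cdot 10^{-7}$)
$U - -1677749 = \frac{1}{2803026} - -1677749 = \frac{1}{2803026} + 1677749 = \frac{4702774068475}{2803026}$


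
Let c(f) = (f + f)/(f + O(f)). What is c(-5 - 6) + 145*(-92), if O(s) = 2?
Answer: -120038/9 ≈ -13338.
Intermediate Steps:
c(f) = 2*f/(2 + f) (c(f) = (f + f)/(f + 2) = (2*f)/(2 + f) = 2*f/(2 + f))
c(-5 - 6) + 145*(-92) = 2*(-5 - 6)/(2 + (-5 - 6)) + 145*(-92) = 2*(-11)/(2 - 11) - 13340 = 2*(-11)/(-9) - 13340 = 2*(-11)*(-1/9) - 13340 = 22/9 - 13340 = -120038/9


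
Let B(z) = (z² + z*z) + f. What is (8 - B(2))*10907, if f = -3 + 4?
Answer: -10907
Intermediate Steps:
f = 1
B(z) = 1 + 2*z² (B(z) = (z² + z*z) + 1 = (z² + z²) + 1 = 2*z² + 1 = 1 + 2*z²)
(8 - B(2))*10907 = (8 - (1 + 2*2²))*10907 = (8 - (1 + 2*4))*10907 = (8 - (1 + 8))*10907 = (8 - 1*9)*10907 = (8 - 9)*10907 = -1*10907 = -10907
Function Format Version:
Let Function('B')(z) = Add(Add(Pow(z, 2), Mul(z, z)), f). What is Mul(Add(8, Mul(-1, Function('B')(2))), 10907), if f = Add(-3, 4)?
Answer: -10907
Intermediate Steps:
f = 1
Function('B')(z) = Add(1, Mul(2, Pow(z, 2))) (Function('B')(z) = Add(Add(Pow(z, 2), Mul(z, z)), 1) = Add(Add(Pow(z, 2), Pow(z, 2)), 1) = Add(Mul(2, Pow(z, 2)), 1) = Add(1, Mul(2, Pow(z, 2))))
Mul(Add(8, Mul(-1, Function('B')(2))), 10907) = Mul(Add(8, Mul(-1, Add(1, Mul(2, Pow(2, 2))))), 10907) = Mul(Add(8, Mul(-1, Add(1, Mul(2, 4)))), 10907) = Mul(Add(8, Mul(-1, Add(1, 8))), 10907) = Mul(Add(8, Mul(-1, 9)), 10907) = Mul(Add(8, -9), 10907) = Mul(-1, 10907) = -10907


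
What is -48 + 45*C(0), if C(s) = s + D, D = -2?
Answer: -138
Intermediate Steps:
C(s) = -2 + s (C(s) = s - 2 = -2 + s)
-48 + 45*C(0) = -48 + 45*(-2 + 0) = -48 + 45*(-2) = -48 - 90 = -138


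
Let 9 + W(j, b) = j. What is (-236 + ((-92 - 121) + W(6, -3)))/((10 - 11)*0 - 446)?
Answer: 226/223 ≈ 1.0135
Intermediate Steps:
W(j, b) = -9 + j
(-236 + ((-92 - 121) + W(6, -3)))/((10 - 11)*0 - 446) = (-236 + ((-92 - 121) + (-9 + 6)))/((10 - 11)*0 - 446) = (-236 + (-213 - 3))/(-1*0 - 446) = (-236 - 216)/(0 - 446) = -452/(-446) = -452*(-1/446) = 226/223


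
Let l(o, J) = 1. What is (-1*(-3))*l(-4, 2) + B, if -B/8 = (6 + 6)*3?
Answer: -285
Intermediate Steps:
B = -288 (B = -8*(6 + 6)*3 = -96*3 = -8*36 = -288)
(-1*(-3))*l(-4, 2) + B = -1*(-3)*1 - 288 = 3*1 - 288 = 3 - 288 = -285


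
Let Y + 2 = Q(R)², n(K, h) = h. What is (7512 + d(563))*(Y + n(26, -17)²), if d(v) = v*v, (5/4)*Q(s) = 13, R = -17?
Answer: 3205547799/25 ≈ 1.2822e+8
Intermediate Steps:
Q(s) = 52/5 (Q(s) = (⅘)*13 = 52/5)
d(v) = v²
Y = 2654/25 (Y = -2 + (52/5)² = -2 + 2704/25 = 2654/25 ≈ 106.16)
(7512 + d(563))*(Y + n(26, -17)²) = (7512 + 563²)*(2654/25 + (-17)²) = (7512 + 316969)*(2654/25 + 289) = 324481*(9879/25) = 3205547799/25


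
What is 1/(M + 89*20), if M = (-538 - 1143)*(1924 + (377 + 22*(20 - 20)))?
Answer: -1/3866201 ≈ -2.5865e-7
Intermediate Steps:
M = -3867981 (M = -1681*(1924 + (377 + 22*0)) = -1681*(1924 + (377 + 0)) = -1681*(1924 + 377) = -1681*2301 = -3867981)
1/(M + 89*20) = 1/(-3867981 + 89*20) = 1/(-3867981 + 1780) = 1/(-3866201) = -1/3866201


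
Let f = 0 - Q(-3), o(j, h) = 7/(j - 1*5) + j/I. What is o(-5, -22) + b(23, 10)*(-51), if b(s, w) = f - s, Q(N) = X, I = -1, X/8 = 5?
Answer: 32173/10 ≈ 3217.3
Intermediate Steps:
X = 40 (X = 8*5 = 40)
Q(N) = 40
o(j, h) = -j + 7/(-5 + j) (o(j, h) = 7/(j - 1*5) + j/(-1) = 7/(j - 5) + j*(-1) = 7/(-5 + j) - j = -j + 7/(-5 + j))
f = -40 (f = 0 - 1*40 = 0 - 40 = -40)
b(s, w) = -40 - s
o(-5, -22) + b(23, 10)*(-51) = (7 - 1*(-5)² + 5*(-5))/(-5 - 5) + (-40 - 1*23)*(-51) = (7 - 1*25 - 25)/(-10) + (-40 - 23)*(-51) = -(7 - 25 - 25)/10 - 63*(-51) = -⅒*(-43) + 3213 = 43/10 + 3213 = 32173/10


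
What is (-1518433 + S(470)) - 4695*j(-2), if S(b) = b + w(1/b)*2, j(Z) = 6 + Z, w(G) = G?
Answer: -361134604/235 ≈ -1.5367e+6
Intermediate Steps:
S(b) = b + 2/b
(-1518433 + S(470)) - 4695*j(-2) = (-1518433 + (470 + 2/470)) - 4695*(6 - 2) = (-1518433 + (470 + 2*(1/470))) - 4695*4 = (-1518433 + (470 + 1/235)) - 1*18780 = (-1518433 + 110451/235) - 18780 = -356721304/235 - 18780 = -361134604/235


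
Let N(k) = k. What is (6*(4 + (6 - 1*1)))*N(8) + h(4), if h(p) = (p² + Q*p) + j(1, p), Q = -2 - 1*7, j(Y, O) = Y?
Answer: 413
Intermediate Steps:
Q = -9 (Q = -2 - 7 = -9)
h(p) = 1 + p² - 9*p (h(p) = (p² - 9*p) + 1 = 1 + p² - 9*p)
(6*(4 + (6 - 1*1)))*N(8) + h(4) = (6*(4 + (6 - 1*1)))*8 + (1 + 4² - 9*4) = (6*(4 + (6 - 1)))*8 + (1 + 16 - 36) = (6*(4 + 5))*8 - 19 = (6*9)*8 - 19 = 54*8 - 19 = 432 - 19 = 413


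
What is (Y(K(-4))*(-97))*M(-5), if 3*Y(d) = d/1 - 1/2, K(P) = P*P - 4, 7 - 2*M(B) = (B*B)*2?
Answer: 95933/12 ≈ 7994.4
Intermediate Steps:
M(B) = 7/2 - B² (M(B) = 7/2 - B*B*2/2 = 7/2 - B²*2/2 = 7/2 - B²)
K(P) = -4 + P² (K(P) = P² - 4 = -4 + P²)
Y(d) = -⅙ + d/3 (Y(d) = (d/1 - 1/2)/3 = (d*1 - 1*½)/3 = (d - ½)/3 = (-½ + d)/3 = -⅙ + d/3)
(Y(K(-4))*(-97))*M(-5) = ((-⅙ + (-4 + (-4)²)/3)*(-97))*(7/2 - 1*(-5)²) = ((-⅙ + (-4 + 16)/3)*(-97))*(7/2 - 1*25) = ((-⅙ + (⅓)*12)*(-97))*(7/2 - 25) = ((-⅙ + 4)*(-97))*(-43/2) = ((23/6)*(-97))*(-43/2) = -2231/6*(-43/2) = 95933/12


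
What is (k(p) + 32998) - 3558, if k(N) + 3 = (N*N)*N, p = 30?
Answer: 56437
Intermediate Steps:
k(N) = -3 + N**3 (k(N) = -3 + (N*N)*N = -3 + N**2*N = -3 + N**3)
(k(p) + 32998) - 3558 = ((-3 + 30**3) + 32998) - 3558 = ((-3 + 27000) + 32998) - 3558 = (26997 + 32998) - 3558 = 59995 - 3558 = 56437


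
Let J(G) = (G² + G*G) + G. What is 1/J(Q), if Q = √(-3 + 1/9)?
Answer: -9*√26/(-78*I + 52*√26) ≈ -0.15929 - 0.04686*I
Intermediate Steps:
Q = I*√26/3 (Q = √(-3 + ⅑) = √(-26/9) = I*√26/3 ≈ 1.6997*I)
J(G) = G + 2*G² (J(G) = (G² + G²) + G = 2*G² + G = G + 2*G²)
1/J(Q) = 1/((I*√26/3)*(1 + 2*(I*√26/3))) = 1/((I*√26/3)*(1 + 2*I*√26/3)) = 1/(I*√26*(1 + 2*I*√26/3)/3) = -3*I*√26/(26*(1 + 2*I*√26/3))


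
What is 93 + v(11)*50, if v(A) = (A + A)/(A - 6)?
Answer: 313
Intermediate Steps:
v(A) = 2*A/(-6 + A) (v(A) = (2*A)/(-6 + A) = 2*A/(-6 + A))
93 + v(11)*50 = 93 + (2*11/(-6 + 11))*50 = 93 + (2*11/5)*50 = 93 + (2*11*(⅕))*50 = 93 + (22/5)*50 = 93 + 220 = 313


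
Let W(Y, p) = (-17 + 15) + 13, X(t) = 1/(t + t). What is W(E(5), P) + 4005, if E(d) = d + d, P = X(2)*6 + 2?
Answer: 4016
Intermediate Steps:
X(t) = 1/(2*t)
P = 7/2 (P = ((½)/2)*6 + 2 = ((½)*(½))*6 + 2 = (¼)*6 + 2 = 3/2 + 2 = 7/2 ≈ 3.5000)
E(d) = 2*d
W(Y, p) = 11 (W(Y, p) = -2 + 13 = 11)
W(E(5), P) + 4005 = 11 + 4005 = 4016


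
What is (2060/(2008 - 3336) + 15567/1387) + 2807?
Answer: 1297032527/460484 ≈ 2816.7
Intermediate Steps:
(2060/(2008 - 3336) + 15567/1387) + 2807 = (2060/(-1328) + 15567*(1/1387)) + 2807 = (2060*(-1/1328) + 15567/1387) + 2807 = (-515/332 + 15567/1387) + 2807 = 4453939/460484 + 2807 = 1297032527/460484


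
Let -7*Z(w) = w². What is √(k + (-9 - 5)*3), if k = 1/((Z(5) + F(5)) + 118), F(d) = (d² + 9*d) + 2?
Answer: I*√7946435/435 ≈ 6.4803*I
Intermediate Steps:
Z(w) = -w²/7
F(d) = 2 + d² + 9*d
k = 7/1305 (k = 1/((-⅐*5² + (2 + 5² + 9*5)) + 118) = 1/((-⅐*25 + (2 + 25 + 45)) + 118) = 1/((-25/7 + 72) + 118) = 1/(479/7 + 118) = 1/(1305/7) = 7/1305 ≈ 0.0053640)
√(k + (-9 - 5)*3) = √(7/1305 + (-9 - 5)*3) = √(7/1305 - 14*3) = √(7/1305 - 42) = √(-54803/1305) = I*√7946435/435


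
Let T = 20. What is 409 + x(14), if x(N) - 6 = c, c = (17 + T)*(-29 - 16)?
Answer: -1250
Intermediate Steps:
c = -1665 (c = (17 + 20)*(-29 - 16) = 37*(-45) = -1665)
x(N) = -1659 (x(N) = 6 - 1665 = -1659)
409 + x(14) = 409 - 1659 = -1250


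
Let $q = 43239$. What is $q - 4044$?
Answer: $39195$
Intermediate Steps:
$q - 4044 = 43239 - 4044 = 39195$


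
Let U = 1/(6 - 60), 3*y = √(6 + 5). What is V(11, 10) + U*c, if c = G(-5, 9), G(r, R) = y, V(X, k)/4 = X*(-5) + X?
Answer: -176 - √11/162 ≈ -176.02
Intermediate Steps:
V(X, k) = -16*X (V(X, k) = 4*(X*(-5) + X) = 4*(-5*X + X) = 4*(-4*X) = -16*X)
y = √11/3 (y = √(6 + 5)/3 = √11/3 ≈ 1.1055)
G(r, R) = √11/3
c = √11/3 ≈ 1.1055
U = -1/54 (U = 1/(-54) = -1/54 ≈ -0.018519)
V(11, 10) + U*c = -16*11 - √11/162 = -176 - √11/162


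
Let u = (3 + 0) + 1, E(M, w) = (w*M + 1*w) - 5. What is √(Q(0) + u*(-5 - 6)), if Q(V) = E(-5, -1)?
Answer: 3*I*√5 ≈ 6.7082*I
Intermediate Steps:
E(M, w) = -5 + w + M*w (E(M, w) = (M*w + w) - 5 = (w + M*w) - 5 = -5 + w + M*w)
Q(V) = -1 (Q(V) = -5 - 1 - 5*(-1) = -5 - 1 + 5 = -1)
u = 4 (u = 3 + 1 = 4)
√(Q(0) + u*(-5 - 6)) = √(-1 + 4*(-5 - 6)) = √(-1 + 4*(-11)) = √(-1 - 44) = √(-45) = 3*I*√5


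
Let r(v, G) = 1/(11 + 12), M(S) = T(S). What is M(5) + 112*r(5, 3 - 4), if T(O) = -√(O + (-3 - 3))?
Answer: 112/23 - I ≈ 4.8696 - 1.0*I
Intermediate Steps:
T(O) = -√(-6 + O) (T(O) = -√(O - 6) = -√(-6 + O))
M(S) = -√(-6 + S)
r(v, G) = 1/23
M(5) + 112*r(5, 3 - 4) = -√(-6 + 5) + 112*(1/23) = -√(-1) + 112/23 = -I + 112/23 = 112/23 - I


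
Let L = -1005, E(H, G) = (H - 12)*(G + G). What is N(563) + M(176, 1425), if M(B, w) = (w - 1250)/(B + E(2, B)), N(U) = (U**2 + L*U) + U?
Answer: -830258527/3344 ≈ -2.4828e+5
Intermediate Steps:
E(H, G) = 2*G*(-12 + H) (E(H, G) = (-12 + H)*(2*G) = 2*G*(-12 + H))
N(U) = U**2 - 1004*U (N(U) = (U**2 - 1005*U) + U = U**2 - 1004*U)
M(B, w) = -(-1250 + w)/(19*B) (M(B, w) = (w - 1250)/(B + 2*B*(-12 + 2)) = (-1250 + w)/(B + 2*B*(-10)) = (-1250 + w)/(B - 20*B) = (-1250 + w)/((-19*B)) = (-1250 + w)*(-1/(19*B)) = -(-1250 + w)/(19*B))
N(563) + M(176, 1425) = 563*(-1004 + 563) + (1/19)*(1250 - 1*1425)/176 = 563*(-441) + (1/19)*(1/176)*(1250 - 1425) = -248283 + (1/19)*(1/176)*(-175) = -248283 - 175/3344 = -830258527/3344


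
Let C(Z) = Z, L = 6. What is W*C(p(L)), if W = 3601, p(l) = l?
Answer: 21606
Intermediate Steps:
W*C(p(L)) = 3601*6 = 21606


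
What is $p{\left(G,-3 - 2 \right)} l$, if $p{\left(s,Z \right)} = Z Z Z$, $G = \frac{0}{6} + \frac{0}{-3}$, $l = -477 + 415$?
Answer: $7750$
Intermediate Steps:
$l = -62$
$G = 0$ ($G = 0 \cdot \frac{1}{6} + 0 \left(- \frac{1}{3}\right) = 0 + 0 = 0$)
$p{\left(s,Z \right)} = Z^{3}$ ($p{\left(s,Z \right)} = Z^{2} Z = Z^{3}$)
$p{\left(G,-3 - 2 \right)} l = \left(-3 - 2\right)^{3} \left(-62\right) = \left(-5\right)^{3} \left(-62\right) = \left(-125\right) \left(-62\right) = 7750$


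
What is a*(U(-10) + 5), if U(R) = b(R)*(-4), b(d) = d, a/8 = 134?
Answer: 48240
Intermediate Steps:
a = 1072 (a = 8*134 = 1072)
U(R) = -4*R (U(R) = R*(-4) = -4*R)
a*(U(-10) + 5) = 1072*(-4*(-10) + 5) = 1072*(40 + 5) = 1072*45 = 48240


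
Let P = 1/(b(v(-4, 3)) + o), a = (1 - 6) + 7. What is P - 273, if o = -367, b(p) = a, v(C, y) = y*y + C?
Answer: -99646/365 ≈ -273.00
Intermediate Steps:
v(C, y) = C + y**2 (v(C, y) = y**2 + C = C + y**2)
a = 2 (a = -5 + 7 = 2)
b(p) = 2
P = -1/365 (P = 1/(2 - 367) = 1/(-365) = -1/365 ≈ -0.0027397)
P - 273 = -1/365 - 273 = -99646/365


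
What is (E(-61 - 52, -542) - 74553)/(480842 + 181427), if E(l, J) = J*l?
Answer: -13307/662269 ≈ -0.020093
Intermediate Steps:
(E(-61 - 52, -542) - 74553)/(480842 + 181427) = (-542*(-61 - 52) - 74553)/(480842 + 181427) = (-542*(-113) - 74553)/662269 = (61246 - 74553)*(1/662269) = -13307*1/662269 = -13307/662269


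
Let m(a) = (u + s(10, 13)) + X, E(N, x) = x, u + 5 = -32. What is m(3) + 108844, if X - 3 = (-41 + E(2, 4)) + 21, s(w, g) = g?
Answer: 108807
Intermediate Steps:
u = -37 (u = -5 - 32 = -37)
X = -13 (X = 3 + ((-41 + 4) + 21) = 3 + (-37 + 21) = 3 - 16 = -13)
m(a) = -37 (m(a) = (-37 + 13) - 13 = -24 - 13 = -37)
m(3) + 108844 = -37 + 108844 = 108807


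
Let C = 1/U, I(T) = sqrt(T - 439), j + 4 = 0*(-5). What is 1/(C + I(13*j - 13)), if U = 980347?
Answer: 980347/484384441166137 - 5766481442454*I*sqrt(14)/484384441166137 ≈ 2.0239e-9 - 0.044544*I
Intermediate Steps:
j = -4 (j = -4 + 0*(-5) = -4 + 0 = -4)
I(T) = sqrt(-439 + T)
C = 1/980347 ≈ 1.0200e-6
1/(C + I(13*j - 13)) = 1/(1/980347 + sqrt(-439 + (13*(-4) - 13))) = 1/(1/980347 + sqrt(-439 + (-52 - 13))) = 1/(1/980347 + sqrt(-439 - 65)) = 1/(1/980347 + sqrt(-504)) = 1/(1/980347 + 6*I*sqrt(14))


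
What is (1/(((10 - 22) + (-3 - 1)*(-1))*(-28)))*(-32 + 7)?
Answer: -25/224 ≈ -0.11161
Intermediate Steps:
(1/(((10 - 22) + (-3 - 1)*(-1))*(-28)))*(-32 + 7) = (-1/28/(-12 - 4*(-1)))*(-25) = (-1/28/(-12 + 4))*(-25) = (-1/28/(-8))*(-25) = -1/8*(-1/28)*(-25) = (1/224)*(-25) = -25/224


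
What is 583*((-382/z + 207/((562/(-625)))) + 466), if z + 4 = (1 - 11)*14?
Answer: 2812556989/20232 ≈ 1.3902e+5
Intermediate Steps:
z = -144 (z = -4 + (1 - 11)*14 = -4 - 10*14 = -4 - 140 = -144)
583*((-382/z + 207/((562/(-625)))) + 466) = 583*((-382/(-144) + 207/((562/(-625)))) + 466) = 583*((-382*(-1/144) + 207/((562*(-1/625)))) + 466) = 583*((191/72 + 207/(-562/625)) + 466) = 583*((191/72 + 207*(-625/562)) + 466) = 583*((191/72 - 129375/562) + 466) = 583*(-4603829/20232 + 466) = 583*(4824283/20232) = 2812556989/20232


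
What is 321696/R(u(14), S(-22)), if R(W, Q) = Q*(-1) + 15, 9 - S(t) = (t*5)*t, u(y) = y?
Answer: 160848/1213 ≈ 132.60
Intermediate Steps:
S(t) = 9 - 5*t² (S(t) = 9 - t*5*t = 9 - 5*t*t = 9 - 5*t²)
R(W, Q) = 15 - Q (R(W, Q) = -Q + 15 = 15 - Q)
321696/R(u(14), S(-22)) = 321696/(15 - (9 - 5*(-22)²)) = 321696/(15 - (9 - 5*484)) = 321696/(15 - (9 - 2420)) = 321696/(15 - 1*(-2411)) = 321696/(15 + 2411) = 321696/2426 = 321696*(1/2426) = 160848/1213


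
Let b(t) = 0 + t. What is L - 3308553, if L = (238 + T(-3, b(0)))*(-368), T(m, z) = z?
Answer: -3396137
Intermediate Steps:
b(t) = t
L = -87584 (L = (238 + 0)*(-368) = 238*(-368) = -87584)
L - 3308553 = -87584 - 3308553 = -3396137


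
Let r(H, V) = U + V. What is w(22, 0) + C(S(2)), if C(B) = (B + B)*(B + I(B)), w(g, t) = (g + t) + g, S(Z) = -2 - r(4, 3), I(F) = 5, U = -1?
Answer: 36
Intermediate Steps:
r(H, V) = -1 + V
S(Z) = -4 (S(Z) = -2 - (-1 + 3) = -2 - 1*2 = -2 - 2 = -4)
w(g, t) = t + 2*g
C(B) = 2*B*(5 + B) (C(B) = (B + B)*(B + 5) = (2*B)*(5 + B) = 2*B*(5 + B))
w(22, 0) + C(S(2)) = (0 + 2*22) + 2*(-4)*(5 - 4) = (0 + 44) + 2*(-4)*1 = 44 - 8 = 36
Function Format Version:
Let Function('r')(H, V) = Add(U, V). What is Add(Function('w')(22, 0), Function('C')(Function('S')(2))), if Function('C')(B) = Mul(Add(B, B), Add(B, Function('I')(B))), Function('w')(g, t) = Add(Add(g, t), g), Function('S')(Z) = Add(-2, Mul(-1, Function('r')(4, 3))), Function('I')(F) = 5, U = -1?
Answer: 36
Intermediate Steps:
Function('r')(H, V) = Add(-1, V)
Function('S')(Z) = -4 (Function('S')(Z) = Add(-2, Mul(-1, Add(-1, 3))) = Add(-2, Mul(-1, 2)) = Add(-2, -2) = -4)
Function('w')(g, t) = Add(t, Mul(2, g))
Function('C')(B) = Mul(2, B, Add(5, B)) (Function('C')(B) = Mul(Add(B, B), Add(B, 5)) = Mul(Mul(2, B), Add(5, B)) = Mul(2, B, Add(5, B)))
Add(Function('w')(22, 0), Function('C')(Function('S')(2))) = Add(Add(0, Mul(2, 22)), Mul(2, -4, Add(5, -4))) = Add(Add(0, 44), Mul(2, -4, 1)) = Add(44, -8) = 36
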